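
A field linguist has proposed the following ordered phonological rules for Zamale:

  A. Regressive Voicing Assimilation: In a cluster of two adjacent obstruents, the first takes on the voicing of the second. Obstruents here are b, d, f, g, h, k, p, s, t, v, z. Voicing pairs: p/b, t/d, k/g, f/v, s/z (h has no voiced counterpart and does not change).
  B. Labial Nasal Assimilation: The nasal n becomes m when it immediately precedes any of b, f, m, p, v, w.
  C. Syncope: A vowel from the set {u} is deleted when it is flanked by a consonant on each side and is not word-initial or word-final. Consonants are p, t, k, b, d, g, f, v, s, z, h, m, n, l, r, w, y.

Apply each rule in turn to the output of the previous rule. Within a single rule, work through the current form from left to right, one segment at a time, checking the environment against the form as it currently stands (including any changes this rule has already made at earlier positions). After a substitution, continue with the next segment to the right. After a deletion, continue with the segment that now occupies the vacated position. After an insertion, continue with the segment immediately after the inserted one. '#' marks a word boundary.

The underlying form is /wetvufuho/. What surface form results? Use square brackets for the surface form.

A Regressive Voicing Assimilation: [wetvufuho] → [wedvufuho]
B Labial Nasal Assimilation: no change — [wedvufuho]
C Syncope: [wedvufuho] → [wedvfho]

[wedvfho]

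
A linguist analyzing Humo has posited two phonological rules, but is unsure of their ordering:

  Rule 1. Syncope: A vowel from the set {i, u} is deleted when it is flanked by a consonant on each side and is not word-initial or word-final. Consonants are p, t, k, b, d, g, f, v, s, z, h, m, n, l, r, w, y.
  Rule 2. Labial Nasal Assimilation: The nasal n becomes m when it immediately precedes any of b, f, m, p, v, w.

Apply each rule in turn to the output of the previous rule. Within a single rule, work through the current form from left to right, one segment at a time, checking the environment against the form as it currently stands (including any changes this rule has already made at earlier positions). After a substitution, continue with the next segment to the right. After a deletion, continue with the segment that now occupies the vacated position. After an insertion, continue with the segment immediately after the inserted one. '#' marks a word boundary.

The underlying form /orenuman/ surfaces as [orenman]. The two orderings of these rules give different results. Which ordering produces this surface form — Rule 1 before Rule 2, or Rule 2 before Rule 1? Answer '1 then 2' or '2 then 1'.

2 then 1

Order 1 then 2:
  1 Syncope: [orenuman] → [orenman]
  2 Labial Nasal Assimilation: [orenman] → [oremman]
  result: [oremman]
Order 2 then 1:
  2 Labial Nasal Assimilation: no change — [orenuman]
  1 Syncope: [orenuman] → [orenman]
  result: [orenman]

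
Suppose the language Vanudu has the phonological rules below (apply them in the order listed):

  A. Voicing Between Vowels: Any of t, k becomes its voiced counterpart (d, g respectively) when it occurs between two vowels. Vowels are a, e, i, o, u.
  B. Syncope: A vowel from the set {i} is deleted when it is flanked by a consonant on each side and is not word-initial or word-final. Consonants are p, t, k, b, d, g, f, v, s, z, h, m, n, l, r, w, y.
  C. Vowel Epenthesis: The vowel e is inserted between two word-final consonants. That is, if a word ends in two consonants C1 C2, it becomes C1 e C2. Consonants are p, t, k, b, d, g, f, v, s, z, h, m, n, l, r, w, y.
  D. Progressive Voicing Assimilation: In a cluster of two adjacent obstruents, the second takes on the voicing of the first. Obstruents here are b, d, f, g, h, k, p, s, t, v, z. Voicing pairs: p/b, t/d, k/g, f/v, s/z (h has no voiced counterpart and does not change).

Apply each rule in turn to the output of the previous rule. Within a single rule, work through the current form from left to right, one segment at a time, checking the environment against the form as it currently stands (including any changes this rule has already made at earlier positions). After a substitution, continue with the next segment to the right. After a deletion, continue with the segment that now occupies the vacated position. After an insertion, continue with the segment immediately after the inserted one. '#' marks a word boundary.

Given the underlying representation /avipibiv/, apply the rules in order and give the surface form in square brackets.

[avbbev]

A Voicing Between Vowels: no change — [avipibiv]
B Syncope: [avipibiv] → [avpbv]
C Vowel Epenthesis: [avpbv] → [avpbev]
D Progressive Voicing Assimilation: [avpbev] → [avbbev]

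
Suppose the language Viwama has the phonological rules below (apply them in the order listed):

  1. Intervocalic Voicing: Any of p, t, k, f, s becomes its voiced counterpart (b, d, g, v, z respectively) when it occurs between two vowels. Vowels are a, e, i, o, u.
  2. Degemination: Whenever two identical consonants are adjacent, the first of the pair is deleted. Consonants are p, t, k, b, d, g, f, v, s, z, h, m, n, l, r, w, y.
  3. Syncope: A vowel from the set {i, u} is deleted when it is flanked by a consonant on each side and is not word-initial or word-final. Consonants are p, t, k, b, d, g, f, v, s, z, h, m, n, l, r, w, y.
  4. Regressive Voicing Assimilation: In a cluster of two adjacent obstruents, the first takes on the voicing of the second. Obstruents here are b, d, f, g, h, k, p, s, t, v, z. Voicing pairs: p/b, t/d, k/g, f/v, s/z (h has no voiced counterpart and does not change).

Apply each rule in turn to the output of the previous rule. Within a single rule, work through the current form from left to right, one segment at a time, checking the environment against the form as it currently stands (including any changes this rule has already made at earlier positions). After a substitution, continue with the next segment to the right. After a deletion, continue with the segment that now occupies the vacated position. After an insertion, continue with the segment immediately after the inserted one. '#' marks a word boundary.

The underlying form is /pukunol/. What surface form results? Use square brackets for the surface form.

[bgnol]

1 Intervocalic Voicing: [pukunol] → [pugunol]
2 Degemination: no change — [pugunol]
3 Syncope: [pugunol] → [pgnol]
4 Regressive Voicing Assimilation: [pgnol] → [bgnol]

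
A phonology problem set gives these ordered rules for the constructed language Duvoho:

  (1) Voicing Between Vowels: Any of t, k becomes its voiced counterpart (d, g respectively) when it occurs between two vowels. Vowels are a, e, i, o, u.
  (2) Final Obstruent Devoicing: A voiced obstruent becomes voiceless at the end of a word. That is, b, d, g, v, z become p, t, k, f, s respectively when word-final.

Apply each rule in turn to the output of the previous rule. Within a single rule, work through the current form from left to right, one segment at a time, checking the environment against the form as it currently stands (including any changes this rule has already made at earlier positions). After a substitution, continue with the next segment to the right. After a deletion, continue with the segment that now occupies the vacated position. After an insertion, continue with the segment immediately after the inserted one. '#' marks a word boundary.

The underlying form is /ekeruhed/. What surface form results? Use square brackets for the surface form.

(1) Voicing Between Vowels: [ekeruhed] → [egeruhed]
(2) Final Obstruent Devoicing: [egeruhed] → [egeruhet]

[egeruhet]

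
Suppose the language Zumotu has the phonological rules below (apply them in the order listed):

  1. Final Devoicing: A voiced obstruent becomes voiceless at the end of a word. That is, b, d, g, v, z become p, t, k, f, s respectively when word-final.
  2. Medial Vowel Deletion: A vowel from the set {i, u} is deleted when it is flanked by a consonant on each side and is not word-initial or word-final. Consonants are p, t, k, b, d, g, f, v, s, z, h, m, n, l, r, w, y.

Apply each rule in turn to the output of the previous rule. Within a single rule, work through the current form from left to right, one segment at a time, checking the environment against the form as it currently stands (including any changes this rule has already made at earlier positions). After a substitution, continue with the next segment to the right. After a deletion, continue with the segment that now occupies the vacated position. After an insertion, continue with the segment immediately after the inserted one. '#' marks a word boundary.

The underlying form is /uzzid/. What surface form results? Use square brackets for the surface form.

1 Final Devoicing: [uzzid] → [uzzit]
2 Medial Vowel Deletion: [uzzit] → [uzzt]

[uzzt]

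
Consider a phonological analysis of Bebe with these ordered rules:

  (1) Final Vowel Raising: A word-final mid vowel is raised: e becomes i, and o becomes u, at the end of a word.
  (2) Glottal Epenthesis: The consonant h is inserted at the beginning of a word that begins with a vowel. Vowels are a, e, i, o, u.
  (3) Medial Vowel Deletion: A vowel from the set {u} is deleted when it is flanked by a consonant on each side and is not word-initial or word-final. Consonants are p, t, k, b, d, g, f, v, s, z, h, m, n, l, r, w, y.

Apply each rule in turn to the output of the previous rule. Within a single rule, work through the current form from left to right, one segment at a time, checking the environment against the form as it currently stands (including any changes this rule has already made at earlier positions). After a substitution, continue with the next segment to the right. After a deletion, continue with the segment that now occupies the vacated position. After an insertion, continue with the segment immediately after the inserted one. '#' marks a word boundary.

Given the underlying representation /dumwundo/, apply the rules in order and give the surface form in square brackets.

[dmwndu]

(1) Final Vowel Raising: [dumwundo] → [dumwundu]
(2) Glottal Epenthesis: no change — [dumwundu]
(3) Medial Vowel Deletion: [dumwundu] → [dmwndu]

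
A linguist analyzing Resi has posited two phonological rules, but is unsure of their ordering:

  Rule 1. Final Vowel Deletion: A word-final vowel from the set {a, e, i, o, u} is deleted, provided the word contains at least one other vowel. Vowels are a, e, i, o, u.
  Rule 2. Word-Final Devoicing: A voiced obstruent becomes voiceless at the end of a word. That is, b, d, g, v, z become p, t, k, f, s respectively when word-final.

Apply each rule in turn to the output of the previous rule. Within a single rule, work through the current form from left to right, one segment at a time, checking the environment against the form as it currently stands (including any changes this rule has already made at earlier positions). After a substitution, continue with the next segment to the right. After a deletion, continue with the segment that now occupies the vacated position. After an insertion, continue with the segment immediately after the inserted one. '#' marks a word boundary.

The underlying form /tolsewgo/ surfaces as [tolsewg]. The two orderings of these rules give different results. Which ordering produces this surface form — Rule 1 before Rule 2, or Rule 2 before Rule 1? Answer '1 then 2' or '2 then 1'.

Order 1 then 2:
  1 Final Vowel Deletion: [tolsewgo] → [tolsewg]
  2 Word-Final Devoicing: [tolsewg] → [tolsewk]
  result: [tolsewk]
Order 2 then 1:
  2 Word-Final Devoicing: no change — [tolsewgo]
  1 Final Vowel Deletion: [tolsewgo] → [tolsewg]
  result: [tolsewg]

2 then 1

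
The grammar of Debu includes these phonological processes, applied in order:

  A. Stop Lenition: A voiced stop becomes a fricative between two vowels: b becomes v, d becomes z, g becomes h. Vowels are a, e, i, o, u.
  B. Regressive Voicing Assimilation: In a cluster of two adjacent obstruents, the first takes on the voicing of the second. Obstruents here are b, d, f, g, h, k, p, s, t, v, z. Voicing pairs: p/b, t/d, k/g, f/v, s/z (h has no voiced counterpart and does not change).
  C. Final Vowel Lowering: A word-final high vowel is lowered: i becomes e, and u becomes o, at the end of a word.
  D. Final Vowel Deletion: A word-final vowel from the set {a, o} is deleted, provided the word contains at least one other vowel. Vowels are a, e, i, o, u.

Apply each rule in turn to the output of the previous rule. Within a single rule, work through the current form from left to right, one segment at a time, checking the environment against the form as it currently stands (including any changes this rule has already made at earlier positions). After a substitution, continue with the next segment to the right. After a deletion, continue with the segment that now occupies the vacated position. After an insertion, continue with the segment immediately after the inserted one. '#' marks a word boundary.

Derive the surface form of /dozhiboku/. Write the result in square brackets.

[doshivok]

A Stop Lenition: [dozhiboku] → [dozhivoku]
B Regressive Voicing Assimilation: [dozhivoku] → [doshivoku]
C Final Vowel Lowering: [doshivoku] → [doshivoko]
D Final Vowel Deletion: [doshivoko] → [doshivok]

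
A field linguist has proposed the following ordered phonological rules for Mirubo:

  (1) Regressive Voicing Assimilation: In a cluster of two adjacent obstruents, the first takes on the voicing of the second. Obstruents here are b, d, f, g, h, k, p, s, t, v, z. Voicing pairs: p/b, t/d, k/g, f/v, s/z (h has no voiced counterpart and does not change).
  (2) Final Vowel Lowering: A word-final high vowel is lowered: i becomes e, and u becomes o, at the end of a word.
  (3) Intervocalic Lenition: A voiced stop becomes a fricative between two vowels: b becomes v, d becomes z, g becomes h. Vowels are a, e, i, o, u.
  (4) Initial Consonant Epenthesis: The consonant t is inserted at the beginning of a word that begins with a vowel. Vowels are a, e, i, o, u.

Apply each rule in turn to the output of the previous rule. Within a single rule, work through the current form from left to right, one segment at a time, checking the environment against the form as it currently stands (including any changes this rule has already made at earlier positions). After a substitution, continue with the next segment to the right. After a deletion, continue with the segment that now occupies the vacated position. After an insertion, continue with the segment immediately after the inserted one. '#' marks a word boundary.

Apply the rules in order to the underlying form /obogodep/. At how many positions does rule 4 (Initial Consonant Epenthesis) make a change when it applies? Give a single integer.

(1) Regressive Voicing Assimilation: no change — [obogodep]
(2) Final Vowel Lowering: no change — [obogodep]
(3) Intervocalic Lenition: [obogodep] → [ovohozep]
(4) Initial Consonant Epenthesis: [ovohozep] → [tovohozep]
Rule 4 changed 1 position(s).

1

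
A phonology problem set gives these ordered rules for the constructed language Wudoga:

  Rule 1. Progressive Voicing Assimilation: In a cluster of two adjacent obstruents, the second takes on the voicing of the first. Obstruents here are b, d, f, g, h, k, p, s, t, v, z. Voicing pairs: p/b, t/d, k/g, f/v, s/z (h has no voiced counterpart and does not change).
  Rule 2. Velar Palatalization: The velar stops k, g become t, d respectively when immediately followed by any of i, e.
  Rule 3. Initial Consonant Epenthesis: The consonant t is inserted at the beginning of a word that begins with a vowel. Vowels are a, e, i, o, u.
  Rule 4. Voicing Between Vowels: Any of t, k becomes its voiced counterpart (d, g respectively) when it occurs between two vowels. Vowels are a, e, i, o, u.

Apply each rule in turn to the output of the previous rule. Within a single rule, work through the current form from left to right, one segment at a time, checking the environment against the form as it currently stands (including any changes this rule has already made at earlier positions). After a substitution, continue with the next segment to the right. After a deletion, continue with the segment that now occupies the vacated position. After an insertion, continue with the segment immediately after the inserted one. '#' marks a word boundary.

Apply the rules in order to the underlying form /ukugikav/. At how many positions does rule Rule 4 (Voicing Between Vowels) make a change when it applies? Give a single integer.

2

Rule 1 Progressive Voicing Assimilation: no change — [ukugikav]
Rule 2 Velar Palatalization: [ukugikav] → [ukudikav]
Rule 3 Initial Consonant Epenthesis: [ukudikav] → [tukudikav]
Rule 4 Voicing Between Vowels: [tukudikav] → [tugudigav]
Rule Rule 4 changed 2 position(s).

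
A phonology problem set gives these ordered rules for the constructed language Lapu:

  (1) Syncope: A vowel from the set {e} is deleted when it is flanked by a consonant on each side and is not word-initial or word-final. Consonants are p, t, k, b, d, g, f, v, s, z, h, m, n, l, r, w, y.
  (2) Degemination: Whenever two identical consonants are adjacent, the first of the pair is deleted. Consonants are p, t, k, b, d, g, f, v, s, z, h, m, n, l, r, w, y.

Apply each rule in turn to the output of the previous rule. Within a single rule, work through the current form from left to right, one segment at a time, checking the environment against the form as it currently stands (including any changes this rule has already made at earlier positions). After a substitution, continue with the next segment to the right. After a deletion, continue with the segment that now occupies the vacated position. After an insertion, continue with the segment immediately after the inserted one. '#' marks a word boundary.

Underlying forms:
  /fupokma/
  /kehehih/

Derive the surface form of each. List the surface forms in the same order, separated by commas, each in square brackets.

/fupokma/:
  (1) Syncope: no change — [fupokma]
  (2) Degemination: no change — [fupokma]
/kehehih/:
  (1) Syncope: [kehehih] → [khhih]
  (2) Degemination: [khhih] → [khih]

[fupokma], [khih]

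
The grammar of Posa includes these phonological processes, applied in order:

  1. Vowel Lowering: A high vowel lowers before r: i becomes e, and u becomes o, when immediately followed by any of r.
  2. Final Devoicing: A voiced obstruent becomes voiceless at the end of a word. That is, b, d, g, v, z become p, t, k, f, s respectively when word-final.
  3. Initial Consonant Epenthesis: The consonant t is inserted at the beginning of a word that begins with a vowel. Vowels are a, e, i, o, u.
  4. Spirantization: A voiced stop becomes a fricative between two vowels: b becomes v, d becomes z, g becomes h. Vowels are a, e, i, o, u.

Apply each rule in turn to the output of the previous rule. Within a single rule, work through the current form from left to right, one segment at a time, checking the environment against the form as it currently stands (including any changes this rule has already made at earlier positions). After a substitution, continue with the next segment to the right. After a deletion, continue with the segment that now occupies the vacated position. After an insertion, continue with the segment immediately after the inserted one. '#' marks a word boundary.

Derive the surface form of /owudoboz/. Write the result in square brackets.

1 Vowel Lowering: no change — [owudoboz]
2 Final Devoicing: [owudoboz] → [owudobos]
3 Initial Consonant Epenthesis: [owudobos] → [towudobos]
4 Spirantization: [towudobos] → [towuzovos]

[towuzovos]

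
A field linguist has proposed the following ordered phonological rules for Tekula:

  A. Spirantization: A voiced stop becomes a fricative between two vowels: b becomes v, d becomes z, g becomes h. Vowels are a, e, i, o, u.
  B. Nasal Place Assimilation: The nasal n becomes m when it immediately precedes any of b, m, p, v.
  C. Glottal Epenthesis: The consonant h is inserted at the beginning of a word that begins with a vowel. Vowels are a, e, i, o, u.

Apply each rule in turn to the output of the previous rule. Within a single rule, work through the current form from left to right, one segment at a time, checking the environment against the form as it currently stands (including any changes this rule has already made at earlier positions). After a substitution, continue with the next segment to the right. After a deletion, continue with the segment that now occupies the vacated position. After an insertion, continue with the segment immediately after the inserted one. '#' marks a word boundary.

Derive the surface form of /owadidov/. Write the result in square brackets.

A Spirantization: [owadidov] → [owazizov]
B Nasal Place Assimilation: no change — [owazizov]
C Glottal Epenthesis: [owazizov] → [howazizov]

[howazizov]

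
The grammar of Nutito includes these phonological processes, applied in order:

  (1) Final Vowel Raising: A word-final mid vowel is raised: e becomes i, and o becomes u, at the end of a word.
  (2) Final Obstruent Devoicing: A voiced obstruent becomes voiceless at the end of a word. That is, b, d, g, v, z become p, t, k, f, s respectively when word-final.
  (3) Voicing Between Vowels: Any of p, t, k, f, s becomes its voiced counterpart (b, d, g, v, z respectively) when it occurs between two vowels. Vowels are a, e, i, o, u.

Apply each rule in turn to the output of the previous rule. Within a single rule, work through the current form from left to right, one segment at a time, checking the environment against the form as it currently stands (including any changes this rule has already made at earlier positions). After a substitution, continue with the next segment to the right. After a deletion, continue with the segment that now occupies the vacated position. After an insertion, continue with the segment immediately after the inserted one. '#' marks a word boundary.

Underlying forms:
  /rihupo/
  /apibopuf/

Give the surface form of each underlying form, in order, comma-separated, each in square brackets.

[rihubu], [abibobuf]

/rihupo/:
  (1) Final Vowel Raising: [rihupo] → [rihupu]
  (2) Final Obstruent Devoicing: no change — [rihupu]
  (3) Voicing Between Vowels: [rihupu] → [rihubu]
/apibopuf/:
  (1) Final Vowel Raising: no change — [apibopuf]
  (2) Final Obstruent Devoicing: no change — [apibopuf]
  (3) Voicing Between Vowels: [apibopuf] → [abibobuf]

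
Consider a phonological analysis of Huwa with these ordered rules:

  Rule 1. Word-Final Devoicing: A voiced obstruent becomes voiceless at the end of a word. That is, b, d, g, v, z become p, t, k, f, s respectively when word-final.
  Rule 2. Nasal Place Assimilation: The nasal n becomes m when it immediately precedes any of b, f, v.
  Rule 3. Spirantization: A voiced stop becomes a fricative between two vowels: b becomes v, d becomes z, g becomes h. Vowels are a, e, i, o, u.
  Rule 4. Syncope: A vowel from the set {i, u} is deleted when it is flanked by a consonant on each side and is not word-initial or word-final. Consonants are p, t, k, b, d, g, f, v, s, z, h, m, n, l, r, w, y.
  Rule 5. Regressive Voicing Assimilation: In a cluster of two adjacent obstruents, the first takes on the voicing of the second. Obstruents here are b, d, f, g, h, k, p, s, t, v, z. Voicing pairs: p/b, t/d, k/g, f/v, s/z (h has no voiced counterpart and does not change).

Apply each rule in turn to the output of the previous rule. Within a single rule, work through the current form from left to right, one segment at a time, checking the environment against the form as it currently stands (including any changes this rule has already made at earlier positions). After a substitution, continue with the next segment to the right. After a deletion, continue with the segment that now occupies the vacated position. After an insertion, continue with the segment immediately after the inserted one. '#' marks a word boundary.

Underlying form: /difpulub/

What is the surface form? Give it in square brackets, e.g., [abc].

[tfplp]

Rule 1 Word-Final Devoicing: [difpulub] → [difpulup]
Rule 2 Nasal Place Assimilation: no change — [difpulup]
Rule 3 Spirantization: no change — [difpulup]
Rule 4 Syncope: [difpulup] → [dfplp]
Rule 5 Regressive Voicing Assimilation: [dfplp] → [tfplp]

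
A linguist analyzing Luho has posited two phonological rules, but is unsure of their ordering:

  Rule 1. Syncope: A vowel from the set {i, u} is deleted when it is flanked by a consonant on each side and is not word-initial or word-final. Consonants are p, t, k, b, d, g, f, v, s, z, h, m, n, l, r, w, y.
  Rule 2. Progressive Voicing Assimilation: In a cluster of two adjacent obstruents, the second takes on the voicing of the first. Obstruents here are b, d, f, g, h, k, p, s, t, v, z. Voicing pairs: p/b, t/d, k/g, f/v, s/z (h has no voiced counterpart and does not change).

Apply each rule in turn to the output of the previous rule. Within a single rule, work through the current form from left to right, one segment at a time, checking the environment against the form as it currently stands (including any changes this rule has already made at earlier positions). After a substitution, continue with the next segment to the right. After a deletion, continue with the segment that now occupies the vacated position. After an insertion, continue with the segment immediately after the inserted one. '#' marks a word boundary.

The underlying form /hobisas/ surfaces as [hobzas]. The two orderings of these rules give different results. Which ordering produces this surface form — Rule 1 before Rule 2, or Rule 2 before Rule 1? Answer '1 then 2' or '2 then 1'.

1 then 2

Order 1 then 2:
  1 Syncope: [hobisas] → [hobsas]
  2 Progressive Voicing Assimilation: [hobsas] → [hobzas]
  result: [hobzas]
Order 2 then 1:
  2 Progressive Voicing Assimilation: no change — [hobisas]
  1 Syncope: [hobisas] → [hobsas]
  result: [hobsas]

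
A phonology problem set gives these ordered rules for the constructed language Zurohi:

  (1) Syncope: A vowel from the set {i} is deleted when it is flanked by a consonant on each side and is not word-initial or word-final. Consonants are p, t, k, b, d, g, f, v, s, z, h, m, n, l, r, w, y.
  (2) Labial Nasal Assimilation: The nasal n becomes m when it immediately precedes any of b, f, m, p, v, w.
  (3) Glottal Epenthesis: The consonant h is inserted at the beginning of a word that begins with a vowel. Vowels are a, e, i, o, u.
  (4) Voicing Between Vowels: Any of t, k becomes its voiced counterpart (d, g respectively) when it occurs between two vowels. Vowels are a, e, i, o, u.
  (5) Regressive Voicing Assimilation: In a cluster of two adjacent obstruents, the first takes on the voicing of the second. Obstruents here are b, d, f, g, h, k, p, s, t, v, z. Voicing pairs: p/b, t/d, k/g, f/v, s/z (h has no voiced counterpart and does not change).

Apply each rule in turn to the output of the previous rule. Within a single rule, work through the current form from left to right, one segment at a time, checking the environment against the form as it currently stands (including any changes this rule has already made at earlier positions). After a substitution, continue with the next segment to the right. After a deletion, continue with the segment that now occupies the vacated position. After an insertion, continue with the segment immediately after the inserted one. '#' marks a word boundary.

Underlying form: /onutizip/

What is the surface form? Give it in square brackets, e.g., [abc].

[honudsp]

(1) Syncope: [onutizip] → [onutzp]
(2) Labial Nasal Assimilation: no change — [onutzp]
(3) Glottal Epenthesis: [onutzp] → [honutzp]
(4) Voicing Between Vowels: no change — [honutzp]
(5) Regressive Voicing Assimilation: [honutzp] → [honudsp]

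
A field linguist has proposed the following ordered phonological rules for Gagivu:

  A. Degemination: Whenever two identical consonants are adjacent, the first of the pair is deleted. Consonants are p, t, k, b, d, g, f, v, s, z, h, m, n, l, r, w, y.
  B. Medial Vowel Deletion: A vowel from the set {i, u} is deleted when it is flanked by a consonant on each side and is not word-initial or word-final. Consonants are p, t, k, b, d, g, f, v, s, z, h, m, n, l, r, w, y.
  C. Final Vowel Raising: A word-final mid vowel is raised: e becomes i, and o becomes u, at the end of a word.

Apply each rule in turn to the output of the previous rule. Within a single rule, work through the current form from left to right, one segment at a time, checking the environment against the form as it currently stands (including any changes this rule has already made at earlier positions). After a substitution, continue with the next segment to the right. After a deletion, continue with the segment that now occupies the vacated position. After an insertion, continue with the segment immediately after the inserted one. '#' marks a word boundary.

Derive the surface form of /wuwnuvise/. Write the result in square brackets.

[wwnvsi]

A Degemination: no change — [wuwnuvise]
B Medial Vowel Deletion: [wuwnuvise] → [wwnvse]
C Final Vowel Raising: [wwnvse] → [wwnvsi]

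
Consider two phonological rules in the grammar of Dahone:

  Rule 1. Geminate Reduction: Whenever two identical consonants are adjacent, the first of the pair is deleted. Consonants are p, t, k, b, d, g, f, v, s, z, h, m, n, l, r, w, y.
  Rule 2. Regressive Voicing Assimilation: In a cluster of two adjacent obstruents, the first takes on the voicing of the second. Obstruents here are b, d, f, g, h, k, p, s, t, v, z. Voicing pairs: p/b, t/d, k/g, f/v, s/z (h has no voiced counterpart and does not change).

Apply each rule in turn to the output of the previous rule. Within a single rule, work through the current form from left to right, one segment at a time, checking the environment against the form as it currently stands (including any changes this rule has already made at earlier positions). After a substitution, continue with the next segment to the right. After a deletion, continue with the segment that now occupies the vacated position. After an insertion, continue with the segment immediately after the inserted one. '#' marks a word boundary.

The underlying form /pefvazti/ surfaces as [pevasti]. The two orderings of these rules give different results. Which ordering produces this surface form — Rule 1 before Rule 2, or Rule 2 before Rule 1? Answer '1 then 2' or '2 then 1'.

Order 1 then 2:
  1 Geminate Reduction: no change — [pefvazti]
  2 Regressive Voicing Assimilation: [pefvazti] → [pevvasti]
  result: [pevvasti]
Order 2 then 1:
  2 Regressive Voicing Assimilation: [pefvazti] → [pevvasti]
  1 Geminate Reduction: [pevvasti] → [pevasti]
  result: [pevasti]

2 then 1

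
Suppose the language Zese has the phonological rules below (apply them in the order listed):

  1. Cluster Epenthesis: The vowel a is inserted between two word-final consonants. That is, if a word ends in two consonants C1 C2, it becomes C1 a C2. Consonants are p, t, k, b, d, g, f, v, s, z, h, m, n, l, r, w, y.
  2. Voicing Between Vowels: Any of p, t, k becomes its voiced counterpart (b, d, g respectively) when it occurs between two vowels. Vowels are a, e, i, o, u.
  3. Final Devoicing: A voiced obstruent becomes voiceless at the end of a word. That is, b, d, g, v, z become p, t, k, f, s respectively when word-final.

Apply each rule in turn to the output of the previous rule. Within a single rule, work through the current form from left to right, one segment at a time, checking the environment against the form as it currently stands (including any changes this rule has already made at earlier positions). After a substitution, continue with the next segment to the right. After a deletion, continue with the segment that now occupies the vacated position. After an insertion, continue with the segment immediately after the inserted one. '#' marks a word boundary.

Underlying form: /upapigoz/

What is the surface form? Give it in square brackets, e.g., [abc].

[ubabigos]

1 Cluster Epenthesis: no change — [upapigoz]
2 Voicing Between Vowels: [upapigoz] → [ubabigoz]
3 Final Devoicing: [ubabigoz] → [ubabigos]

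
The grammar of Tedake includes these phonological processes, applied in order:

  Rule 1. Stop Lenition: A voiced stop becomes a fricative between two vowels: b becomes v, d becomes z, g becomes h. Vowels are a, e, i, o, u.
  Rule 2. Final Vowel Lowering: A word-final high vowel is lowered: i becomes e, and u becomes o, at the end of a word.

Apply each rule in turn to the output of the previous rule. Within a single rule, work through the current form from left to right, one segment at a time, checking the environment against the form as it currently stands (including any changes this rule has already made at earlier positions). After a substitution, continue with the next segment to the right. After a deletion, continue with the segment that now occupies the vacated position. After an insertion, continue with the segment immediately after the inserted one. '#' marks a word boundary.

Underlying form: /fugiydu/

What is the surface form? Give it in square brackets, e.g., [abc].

Rule 1 Stop Lenition: [fugiydu] → [fuhiydu]
Rule 2 Final Vowel Lowering: [fuhiydu] → [fuhiydo]

[fuhiydo]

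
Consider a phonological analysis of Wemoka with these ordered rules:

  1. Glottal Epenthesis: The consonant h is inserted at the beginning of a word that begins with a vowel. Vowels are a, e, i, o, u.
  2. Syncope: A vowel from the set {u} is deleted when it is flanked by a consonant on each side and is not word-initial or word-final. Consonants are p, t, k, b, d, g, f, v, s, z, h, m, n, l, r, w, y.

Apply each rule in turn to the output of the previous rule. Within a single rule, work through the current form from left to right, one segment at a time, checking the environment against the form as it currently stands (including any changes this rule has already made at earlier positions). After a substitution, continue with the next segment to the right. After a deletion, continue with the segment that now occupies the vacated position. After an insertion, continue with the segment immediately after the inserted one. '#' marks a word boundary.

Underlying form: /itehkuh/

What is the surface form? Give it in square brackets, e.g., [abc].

[hitehkh]

1 Glottal Epenthesis: [itehkuh] → [hitehkuh]
2 Syncope: [hitehkuh] → [hitehkh]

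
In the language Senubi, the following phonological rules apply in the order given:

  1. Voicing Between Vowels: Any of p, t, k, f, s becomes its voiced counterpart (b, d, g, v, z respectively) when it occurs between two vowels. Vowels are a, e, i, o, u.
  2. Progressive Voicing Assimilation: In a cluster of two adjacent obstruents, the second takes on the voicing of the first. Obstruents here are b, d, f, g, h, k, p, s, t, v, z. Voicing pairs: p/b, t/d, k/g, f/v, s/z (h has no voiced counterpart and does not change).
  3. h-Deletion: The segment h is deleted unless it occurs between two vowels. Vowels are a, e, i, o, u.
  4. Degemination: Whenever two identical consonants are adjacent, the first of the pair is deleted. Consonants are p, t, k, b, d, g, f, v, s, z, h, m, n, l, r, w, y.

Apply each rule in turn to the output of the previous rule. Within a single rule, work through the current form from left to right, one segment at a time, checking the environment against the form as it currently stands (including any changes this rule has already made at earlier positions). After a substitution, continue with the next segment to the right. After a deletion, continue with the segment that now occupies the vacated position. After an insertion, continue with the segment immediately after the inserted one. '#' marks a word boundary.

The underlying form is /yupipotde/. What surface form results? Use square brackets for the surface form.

[yubibote]

1 Voicing Between Vowels: [yupipotde] → [yubibotde]
2 Progressive Voicing Assimilation: [yubibotde] → [yubibotte]
3 h-Deletion: no change — [yubibotte]
4 Degemination: [yubibotte] → [yubibote]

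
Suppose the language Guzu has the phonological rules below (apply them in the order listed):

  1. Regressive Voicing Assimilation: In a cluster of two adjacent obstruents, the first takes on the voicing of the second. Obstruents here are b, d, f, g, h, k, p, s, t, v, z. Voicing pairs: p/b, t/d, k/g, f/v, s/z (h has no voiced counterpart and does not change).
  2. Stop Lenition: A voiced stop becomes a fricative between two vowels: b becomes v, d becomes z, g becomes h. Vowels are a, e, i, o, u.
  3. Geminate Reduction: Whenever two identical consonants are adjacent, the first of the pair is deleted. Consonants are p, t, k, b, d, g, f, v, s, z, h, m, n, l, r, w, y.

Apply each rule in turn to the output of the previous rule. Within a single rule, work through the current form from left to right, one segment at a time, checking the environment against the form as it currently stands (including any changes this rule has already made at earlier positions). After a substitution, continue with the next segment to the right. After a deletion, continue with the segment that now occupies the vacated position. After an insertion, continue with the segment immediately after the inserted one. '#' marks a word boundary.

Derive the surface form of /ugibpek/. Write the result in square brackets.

1 Regressive Voicing Assimilation: [ugibpek] → [ugippek]
2 Stop Lenition: [ugippek] → [uhippek]
3 Geminate Reduction: [uhippek] → [uhipek]

[uhipek]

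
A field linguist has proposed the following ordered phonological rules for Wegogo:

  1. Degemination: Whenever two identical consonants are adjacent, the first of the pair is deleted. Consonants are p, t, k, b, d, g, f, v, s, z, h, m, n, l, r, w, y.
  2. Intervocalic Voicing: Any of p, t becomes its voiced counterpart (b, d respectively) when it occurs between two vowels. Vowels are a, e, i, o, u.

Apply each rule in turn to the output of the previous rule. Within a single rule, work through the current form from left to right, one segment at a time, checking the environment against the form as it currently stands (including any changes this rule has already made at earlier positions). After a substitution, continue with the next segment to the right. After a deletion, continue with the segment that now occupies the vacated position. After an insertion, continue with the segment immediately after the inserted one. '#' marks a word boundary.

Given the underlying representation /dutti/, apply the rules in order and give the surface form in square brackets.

[dudi]

1 Degemination: [dutti] → [duti]
2 Intervocalic Voicing: [duti] → [dudi]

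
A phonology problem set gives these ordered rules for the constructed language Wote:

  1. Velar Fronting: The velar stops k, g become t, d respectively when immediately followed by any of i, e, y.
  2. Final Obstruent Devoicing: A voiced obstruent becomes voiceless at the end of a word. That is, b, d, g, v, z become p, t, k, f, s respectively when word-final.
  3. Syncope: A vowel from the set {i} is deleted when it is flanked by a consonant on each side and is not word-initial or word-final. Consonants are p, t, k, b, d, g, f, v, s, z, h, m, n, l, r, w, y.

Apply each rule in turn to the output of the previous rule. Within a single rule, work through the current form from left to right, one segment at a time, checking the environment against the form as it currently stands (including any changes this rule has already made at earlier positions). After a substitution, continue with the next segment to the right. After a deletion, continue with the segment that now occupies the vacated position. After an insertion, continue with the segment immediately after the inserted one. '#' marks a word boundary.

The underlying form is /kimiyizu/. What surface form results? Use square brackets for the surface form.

1 Velar Fronting: [kimiyizu] → [timiyizu]
2 Final Obstruent Devoicing: no change — [timiyizu]
3 Syncope: [timiyizu] → [tmyzu]

[tmyzu]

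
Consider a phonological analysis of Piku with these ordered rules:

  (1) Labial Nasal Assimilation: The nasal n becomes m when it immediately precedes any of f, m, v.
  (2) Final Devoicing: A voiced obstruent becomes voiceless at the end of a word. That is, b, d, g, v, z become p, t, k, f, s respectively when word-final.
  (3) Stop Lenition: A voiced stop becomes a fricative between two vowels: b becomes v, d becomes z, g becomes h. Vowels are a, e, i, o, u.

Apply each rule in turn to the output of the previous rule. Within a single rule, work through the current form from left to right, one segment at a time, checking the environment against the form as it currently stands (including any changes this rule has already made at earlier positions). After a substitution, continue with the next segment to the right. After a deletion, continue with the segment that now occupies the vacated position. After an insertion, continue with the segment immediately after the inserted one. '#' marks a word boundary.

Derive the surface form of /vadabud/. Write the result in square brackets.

[vazavut]

(1) Labial Nasal Assimilation: no change — [vadabud]
(2) Final Devoicing: [vadabud] → [vadabut]
(3) Stop Lenition: [vadabut] → [vazavut]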